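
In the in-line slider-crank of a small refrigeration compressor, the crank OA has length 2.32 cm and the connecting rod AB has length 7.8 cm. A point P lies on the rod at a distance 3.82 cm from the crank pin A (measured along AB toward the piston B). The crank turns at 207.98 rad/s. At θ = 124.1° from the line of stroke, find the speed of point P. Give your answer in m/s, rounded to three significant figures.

3.91

ω = 208 rad/s.  Crank-pin speed |V_A| = rω = 4.8251 m/s, perpendicular to OA.
Rod angle: sinφ = −(r/L) sinθ ⇒ φ = -14.258°; ω_rod = −rω cosθ/√(L²−r²sin²θ) = +35.784 rad/s.
V_P = V_A + ω_rod × AP, with AP = 0.0382 m along the rod.
Components: V_Px = −rω sinθ − a·ω_rod·sinφ = -3.6588 m/s;  V_Py = rω cosθ + a·ω_rod·cosφ = -1.3803 m/s.
|V_P| = √(V_Px² + V_Py²) = 3.9105 m/s.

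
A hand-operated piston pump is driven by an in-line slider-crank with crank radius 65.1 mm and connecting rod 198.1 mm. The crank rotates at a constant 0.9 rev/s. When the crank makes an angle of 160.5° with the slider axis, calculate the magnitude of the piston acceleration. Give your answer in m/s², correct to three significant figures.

1.42

ω = 2π·0.9 = 5.655 rad/s
x(θ) = r cosθ + √(L² − r² sin²θ); with ω constant, a = ω²·d²x/dθ².
d²x/dθ² = −r cosθ − r²(cos2θ)/√u − r⁴ sin²2θ/(4u^{3/2}),  u = L² − r² sin²θ = 0.0387714 m².
Substituting r = 0.0651 m, L = 0.1981 m, θ = 160.5°: d²x/dθ² = +0.044406 m.
a = ω²·d²x/dθ² = (5.655)²·(+0.044406) = +1.42 m/s²;  |a| = 1.42 m/s².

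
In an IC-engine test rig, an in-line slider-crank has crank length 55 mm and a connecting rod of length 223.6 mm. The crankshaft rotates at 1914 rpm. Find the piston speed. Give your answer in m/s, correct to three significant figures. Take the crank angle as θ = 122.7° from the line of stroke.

ω = 2π·1914/60 = 200.4 rad/s
For an in-line slider-crank, x = r cosθ + √(L² − r² sin²θ), so v = −rω sinθ·[1 + r cosθ/√(L² − r² sin²θ)].
With r = 0.055 m, L = 0.2236 m, θ = 122.7°: √(L² − r² sin²θ) = 0.21876 m.
v = −0.055·200.4·0.84151·[1 + 0.055·-0.54024/0.21876] = -8.0167 m/s.
|v| = 8.0167 m/s.

8.02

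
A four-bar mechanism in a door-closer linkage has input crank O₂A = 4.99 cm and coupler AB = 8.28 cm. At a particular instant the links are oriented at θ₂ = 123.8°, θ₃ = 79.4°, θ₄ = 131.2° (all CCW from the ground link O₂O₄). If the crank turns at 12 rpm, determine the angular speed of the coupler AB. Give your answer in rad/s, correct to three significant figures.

0.124

ω₂ = 1.257 rad/s (from 12 rpm).
Differentiating the loop-closure r₂e^{iθ₂}+r₃e^{iθ₃}=r₁+r₄e^{iθ₄} gives r₂ω₂e^{iθ₂}+r₃ω₃e^{iθ₃}=r₄ω₄e^{iθ₄}.
Eliminating the other unknown: ω₃ = r₂ω₂ sin(θ₄−θ₂) / [r₃ sin(θ₃−θ₄)].
Numerator sine = +0.12880; denominator sine = -0.78586.
Result = 0.0499·1.257·(+0.12880) / (0.0828·(-0.78586)) = -0.12412 rad/s; magnitude 0.12412 rad/s.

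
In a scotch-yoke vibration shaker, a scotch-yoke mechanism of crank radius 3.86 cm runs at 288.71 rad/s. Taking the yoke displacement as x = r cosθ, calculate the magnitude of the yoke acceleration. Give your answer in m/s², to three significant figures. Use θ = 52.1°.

1980

ω = 288.7 rad/s
x = r cosθ ⇒ ẍ = −rω² cosθ (ω constant).
|a| = rω²|cosθ| = 0.0386·(288.7)²·|cos 52.1°| = 1976.4 m/s².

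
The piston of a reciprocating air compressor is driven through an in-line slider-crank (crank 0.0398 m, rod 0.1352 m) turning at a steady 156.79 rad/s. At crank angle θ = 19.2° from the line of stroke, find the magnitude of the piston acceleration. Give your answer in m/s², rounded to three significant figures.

ω = 156.8 rad/s
x(θ) = r cosθ + √(L² − r² sin²θ); with ω constant, a = ω²·d²x/dθ².
d²x/dθ² = −r cosθ − r²(cos2θ)/√u − r⁴ sin²2θ/(4u^{3/2}),  u = L² − r² sin²θ = 0.0181077 m².
Substituting r = 0.0398 m, L = 0.1352 m, θ = 19.2°: d²x/dθ² = -0.046911 m.
a = ω²·d²x/dθ² = (156.8)²·(-0.046911) = -1153.2 m/s²;  |a| = 1153.2 m/s².

1150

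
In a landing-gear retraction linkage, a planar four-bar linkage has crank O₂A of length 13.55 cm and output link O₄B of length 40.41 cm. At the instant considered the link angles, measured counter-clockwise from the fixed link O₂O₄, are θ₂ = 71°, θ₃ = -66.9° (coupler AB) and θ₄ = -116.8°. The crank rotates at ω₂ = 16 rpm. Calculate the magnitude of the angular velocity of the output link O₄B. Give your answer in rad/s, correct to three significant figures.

ω₂ = 1.676 rad/s (from 16 rpm).
Differentiating the loop-closure r₂e^{iθ₂}+r₃e^{iθ₃}=r₁+r₄e^{iθ₄} gives r₂ω₂e^{iθ₂}+r₃ω₃e^{iθ₃}=r₄ω₄e^{iθ₄}.
Eliminating the other unknown: ω₄ = r₂ω₂ sin(θ₂−θ₃) / [r₄ sin(θ₄−θ₃)].
Numerator sine = +0.67043; denominator sine = -0.76492.
Result = 0.1355·1.676·(+0.67043) / (0.4041·(-0.76492)) = -0.49242 rad/s; magnitude 0.49242 rad/s.

0.492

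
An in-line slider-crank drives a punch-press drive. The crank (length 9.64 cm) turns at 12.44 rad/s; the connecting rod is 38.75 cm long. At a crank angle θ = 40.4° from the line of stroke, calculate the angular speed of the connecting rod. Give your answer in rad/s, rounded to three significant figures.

ω = 12.44 rad/s
The rod makes angle φ with the slider axis where L sinφ = r sinθ; differentiating, L cosφ·φ̇ = r ω cosθ.
L cosφ = √(L² − r² sin²θ) = 0.38243 m.
|ω_rod| = r ω |cosθ| / √(L² − r² sin²θ) = 0.0964·12.44·0.76154/0.38243 = 2.388 rad/s.

2.39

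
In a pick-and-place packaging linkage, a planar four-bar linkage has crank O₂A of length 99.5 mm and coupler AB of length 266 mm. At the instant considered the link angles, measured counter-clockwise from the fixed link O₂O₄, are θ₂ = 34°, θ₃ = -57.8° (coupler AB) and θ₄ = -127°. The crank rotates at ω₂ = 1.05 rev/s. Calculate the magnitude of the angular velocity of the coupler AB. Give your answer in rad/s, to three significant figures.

0.859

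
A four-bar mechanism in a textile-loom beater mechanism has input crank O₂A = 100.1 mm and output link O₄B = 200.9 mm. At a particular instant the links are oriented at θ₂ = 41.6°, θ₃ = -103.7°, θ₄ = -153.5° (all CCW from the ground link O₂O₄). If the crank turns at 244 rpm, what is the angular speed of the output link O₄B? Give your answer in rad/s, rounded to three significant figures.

ω₂ = 25.55 rad/s (from 244 rpm).
Differentiating the loop-closure r₂e^{iθ₂}+r₃e^{iθ₃}=r₁+r₄e^{iθ₄} gives r₂ω₂e^{iθ₂}+r₃ω₃e^{iθ₃}=r₄ω₄e^{iθ₄}.
Eliminating the other unknown: ω₄ = r₂ω₂ sin(θ₂−θ₃) / [r₄ sin(θ₄−θ₃)].
Numerator sine = +0.56928; denominator sine = -0.76380.
Result = 0.1001·25.55·(+0.56928) / (0.2009·(-0.76380)) = -9.489 rad/s; magnitude 9.489 rad/s.

9.49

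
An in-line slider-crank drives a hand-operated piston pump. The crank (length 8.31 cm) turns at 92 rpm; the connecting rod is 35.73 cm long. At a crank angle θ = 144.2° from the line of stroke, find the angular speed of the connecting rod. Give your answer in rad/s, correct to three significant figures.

ω = 9.634 rad/s (converted from 92 rpm).
The rod makes angle φ with the slider axis where L sinφ = r sinθ; differentiating, L cosφ·φ̇ = r ω cosθ.
L cosφ = √(L² − r² sin²θ) = 0.35398 m.
|ω_rod| = r ω |cosθ| / √(L² − r² sin²θ) = 0.0831·9.634·0.81106/0.35398 = 1.8344 rad/s.

1.83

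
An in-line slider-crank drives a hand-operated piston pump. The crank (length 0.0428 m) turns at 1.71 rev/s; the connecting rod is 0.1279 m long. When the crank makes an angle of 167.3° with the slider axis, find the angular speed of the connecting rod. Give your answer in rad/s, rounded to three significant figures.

3.52

ω = 10.74 rad/s (converted from 1.71 rev/s).
The rod makes angle φ with the slider axis where L sinφ = r sinθ; differentiating, L cosφ·φ̇ = r ω cosθ.
L cosφ = √(L² − r² sin²θ) = 0.12755 m.
|ω_rod| = r ω |cosθ| / √(L² − r² sin²θ) = 0.0428·10.74·0.97553/0.12755 = 3.517 rad/s.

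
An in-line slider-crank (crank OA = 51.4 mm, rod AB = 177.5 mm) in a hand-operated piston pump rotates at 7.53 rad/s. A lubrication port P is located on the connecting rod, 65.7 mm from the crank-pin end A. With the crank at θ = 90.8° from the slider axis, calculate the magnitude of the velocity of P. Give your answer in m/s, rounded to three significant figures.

ω = 7.53 rad/s.  Crank-pin speed |V_A| = rω = 0.38704 m/s, perpendicular to OA.
Rod angle: sinφ = −(r/L) sinθ ⇒ φ = -16.831°; ω_rod = −rω cosθ/√(L²−r²sin²θ) = +0.031807 rad/s.
V_P = V_A + ω_rod × AP, with AP = 0.0657 m along the rod.
Components: V_Px = −rω sinθ − a·ω_rod·sinφ = -0.3864 m/s;  V_Py = rω cosθ + a·ω_rod·cosφ = -0.0034037 m/s.
|V_P| = √(V_Px² + V_Py²) = 0.38641 m/s.

0.386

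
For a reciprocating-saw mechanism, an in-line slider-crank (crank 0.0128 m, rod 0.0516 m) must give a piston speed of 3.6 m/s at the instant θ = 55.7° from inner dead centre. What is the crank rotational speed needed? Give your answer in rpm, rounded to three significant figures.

For an in-line slider-crank, |v_piston| = rω|sinθ|·[1 + r cosθ/√(L² − r² sin²θ)].
With r = 0.0128 m, L = 0.0516 m, θ = 55.7°: the bracketed kinematic factor |dx/dθ| = 0.012084 m.
ω = v/|dx/dθ| = 3.6/0.012084 = 297.91 rad/s.
N = 60ω/(2π) = 2844.8 rpm.

2840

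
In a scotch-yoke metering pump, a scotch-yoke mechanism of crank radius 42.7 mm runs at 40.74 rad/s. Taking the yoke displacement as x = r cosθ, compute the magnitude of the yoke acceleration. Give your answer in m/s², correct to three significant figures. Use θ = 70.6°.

ω = 40.74 rad/s
x = r cosθ ⇒ ẍ = −rω² cosθ (ω constant).
|a| = rω²|cosθ| = 0.0427·(40.74)²·|cos 70.6°| = 23.541 m/s².

23.5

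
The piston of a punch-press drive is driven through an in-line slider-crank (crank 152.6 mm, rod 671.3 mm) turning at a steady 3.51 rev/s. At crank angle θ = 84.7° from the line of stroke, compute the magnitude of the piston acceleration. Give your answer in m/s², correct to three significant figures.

10.2

ω = 2π·3.51 = 22.05 rad/s
x(θ) = r cosθ + √(L² − r² sin²θ); with ω constant, a = ω²·d²x/dθ².
d²x/dθ² = −r cosθ − r²(cos2θ)/√u − r⁴ sin²2θ/(4u^{3/2}),  u = L² − r² sin²θ = 0.427556 m².
Substituting r = 0.1526 m, L = 0.6713 m, θ = 84.7°: d²x/dθ² = +0.020893 m.
a = ω²·d²x/dθ² = (22.05)²·(+0.020893) = +10.162 m/s²;  |a| = 10.162 m/s².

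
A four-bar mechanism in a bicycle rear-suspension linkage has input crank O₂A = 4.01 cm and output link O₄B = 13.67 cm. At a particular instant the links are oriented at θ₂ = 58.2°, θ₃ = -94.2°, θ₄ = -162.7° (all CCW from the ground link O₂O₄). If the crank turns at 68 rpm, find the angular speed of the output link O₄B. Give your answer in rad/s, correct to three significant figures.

ω₂ = 7.121 rad/s (from 68 rpm).
Differentiating the loop-closure r₂e^{iθ₂}+r₃e^{iθ₃}=r₁+r₄e^{iθ₄} gives r₂ω₂e^{iθ₂}+r₃ω₃e^{iθ₃}=r₄ω₄e^{iθ₄}.
Eliminating the other unknown: ω₄ = r₂ω₂ sin(θ₂−θ₃) / [r₄ sin(θ₄−θ₃)].
Numerator sine = +0.46330; denominator sine = -0.93042.
Result = 0.0401·7.121·(+0.46330) / (0.1367·(-0.93042)) = -1.0401 rad/s; magnitude 1.0401 rad/s.

1.04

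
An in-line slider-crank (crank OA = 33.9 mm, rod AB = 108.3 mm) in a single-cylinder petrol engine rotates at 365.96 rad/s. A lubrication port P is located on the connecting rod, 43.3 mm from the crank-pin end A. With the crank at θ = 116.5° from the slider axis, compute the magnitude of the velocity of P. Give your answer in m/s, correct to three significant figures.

ω = 366 rad/s.  Crank-pin speed |V_A| = rω = 12.406 m/s, perpendicular to OA.
Rod angle: sinφ = −(r/L) sinθ ⇒ φ = -16.268°; ω_rod = −rω cosθ/√(L²−r²sin²θ) = +53.245 rad/s.
V_P = V_A + ω_rod × AP, with AP = 0.0433 m along the rod.
Components: V_Px = −rω sinθ − a·ω_rod·sinφ = -10.457 m/s;  V_Py = rω cosθ + a·ω_rod·cosφ = -3.3224 m/s.
|V_P| = √(V_Px² + V_Py²) = 10.972 m/s.

11.0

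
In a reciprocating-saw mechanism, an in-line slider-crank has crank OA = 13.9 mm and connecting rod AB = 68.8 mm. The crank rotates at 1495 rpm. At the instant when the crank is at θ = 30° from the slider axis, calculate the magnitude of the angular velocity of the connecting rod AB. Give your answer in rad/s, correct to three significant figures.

27.5

ω = 156.6 rad/s (converted from 1495 rpm).
The rod makes angle φ with the slider axis where L sinφ = r sinθ; differentiating, L cosφ·φ̇ = r ω cosθ.
L cosφ = √(L² − r² sin²θ) = 0.068448 m.
|ω_rod| = r ω |cosθ| / √(L² − r² sin²θ) = 0.0139·156.6·0.86603/0.068448 = 27.533 rad/s.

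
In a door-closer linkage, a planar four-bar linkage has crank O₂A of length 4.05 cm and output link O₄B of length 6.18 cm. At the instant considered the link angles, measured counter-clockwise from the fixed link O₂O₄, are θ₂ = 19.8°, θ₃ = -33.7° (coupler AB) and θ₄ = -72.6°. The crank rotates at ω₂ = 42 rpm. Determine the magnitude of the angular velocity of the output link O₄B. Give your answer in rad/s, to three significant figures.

ω₂ = 4.398 rad/s (from 42 rpm).
Differentiating the loop-closure r₂e^{iθ₂}+r₃e^{iθ₃}=r₁+r₄e^{iθ₄} gives r₂ω₂e^{iθ₂}+r₃ω₃e^{iθ₃}=r₄ω₄e^{iθ₄}.
Eliminating the other unknown: ω₄ = r₂ω₂ sin(θ₂−θ₃) / [r₄ sin(θ₄−θ₃)].
Numerator sine = +0.80386; denominator sine = -0.62796.
Result = 0.0405·4.398·(+0.80386) / (0.0618·(-0.62796)) = -3.6897 rad/s; magnitude 3.6897 rad/s.

3.69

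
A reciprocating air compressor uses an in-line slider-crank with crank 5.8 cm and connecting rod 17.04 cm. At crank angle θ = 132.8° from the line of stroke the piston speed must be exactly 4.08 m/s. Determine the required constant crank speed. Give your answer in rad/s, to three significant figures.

For an in-line slider-crank, |v_piston| = rω|sinθ|·[1 + r cosθ/√(L² − r² sin²θ)].
With r = 0.058 m, L = 0.1704 m, θ = 132.8°: the bracketed kinematic factor |dx/dθ| = 0.032392 m.
ω = v/|dx/dθ| = 4.08/0.032392 = 125.96 rad/s.

126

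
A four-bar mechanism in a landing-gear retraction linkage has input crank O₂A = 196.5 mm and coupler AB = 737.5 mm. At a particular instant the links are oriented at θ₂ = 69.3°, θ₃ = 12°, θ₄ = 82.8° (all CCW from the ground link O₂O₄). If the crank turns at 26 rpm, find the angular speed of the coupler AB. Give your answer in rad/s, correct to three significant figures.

ω₂ = 2.723 rad/s (from 26 rpm).
Differentiating the loop-closure r₂e^{iθ₂}+r₃e^{iθ₃}=r₁+r₄e^{iθ₄} gives r₂ω₂e^{iθ₂}+r₃ω₃e^{iθ₃}=r₄ω₄e^{iθ₄}.
Eliminating the other unknown: ω₃ = r₂ω₂ sin(θ₄−θ₂) / [r₃ sin(θ₃−θ₄)].
Numerator sine = +0.23345; denominator sine = -0.94438.
Result = 0.1965·2.723·(+0.23345) / (0.7375·(-0.94438)) = -0.17933 rad/s; magnitude 0.17933 rad/s.

0.179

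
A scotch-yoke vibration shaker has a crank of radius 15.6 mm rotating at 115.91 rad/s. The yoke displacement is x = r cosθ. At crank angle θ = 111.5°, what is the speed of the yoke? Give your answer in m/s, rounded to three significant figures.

1.68

ω = 115.9 rad/s
x = r cosθ ⇒ ẋ = −rω sinθ.
|v| = rω|sinθ| = 0.0156·115.9·|sin 111.5°| = 1.6824 m/s.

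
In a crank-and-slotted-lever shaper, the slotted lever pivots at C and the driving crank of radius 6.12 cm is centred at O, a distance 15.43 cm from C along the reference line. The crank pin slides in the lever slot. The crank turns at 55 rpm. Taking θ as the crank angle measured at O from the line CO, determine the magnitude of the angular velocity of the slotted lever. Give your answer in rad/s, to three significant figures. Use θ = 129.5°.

0.838

ω = 5.76 rad/s (from 55 rpm).
Crank pin A relative to C: A = (d + r cosθ, r sinθ); lever angle φ = atan2(r sinθ, d + r cosθ).
Differentiating tanφ: φ̇ = rω(d cosθ + r)/(d² + r² + 2dr cosθ).
d² + r² + 2dr cosθ = |CA|² = 0.0155408 m²;  d cosθ + r = -0.036947 m.
|ω_lever| = |0.0612·5.76·-0.036947| / 0.0155408 = 0.83801 rad/s.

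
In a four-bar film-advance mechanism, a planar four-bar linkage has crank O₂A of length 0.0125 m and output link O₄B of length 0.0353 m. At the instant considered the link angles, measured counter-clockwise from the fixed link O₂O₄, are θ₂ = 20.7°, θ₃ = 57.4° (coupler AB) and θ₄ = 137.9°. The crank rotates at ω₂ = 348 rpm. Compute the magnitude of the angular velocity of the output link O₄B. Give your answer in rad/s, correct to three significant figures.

ω₂ = 36.44 rad/s (from 348 rpm).
Differentiating the loop-closure r₂e^{iθ₂}+r₃e^{iθ₃}=r₁+r₄e^{iθ₄} gives r₂ω₂e^{iθ₂}+r₃ω₃e^{iθ₃}=r₄ω₄e^{iθ₄}.
Eliminating the other unknown: ω₄ = r₂ω₂ sin(θ₂−θ₃) / [r₄ sin(θ₄−θ₃)].
Numerator sine = -0.59763; denominator sine = +0.98629.
Result = 0.0125·36.44·(-0.59763) / (0.0353·(+0.98629)) = -7.8193 rad/s; magnitude 7.8193 rad/s.

7.82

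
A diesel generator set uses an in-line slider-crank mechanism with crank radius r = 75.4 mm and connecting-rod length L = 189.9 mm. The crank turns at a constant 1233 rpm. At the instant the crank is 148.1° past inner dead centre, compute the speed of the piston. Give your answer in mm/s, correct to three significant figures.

3370

ω = 2π·1233/60 = 129.1 rad/s
For an in-line slider-crank, x = r cosθ + √(L² − r² sin²θ), so v = −rω sinθ·[1 + r cosθ/√(L² − r² sin²θ)].
With r = 0.0754 m, L = 0.1899 m, θ = 148.1°: √(L² − r² sin²θ) = 0.18567 m.
v = −0.0754·129.1·0.52844·[1 + 0.0754·-0.84897/0.18567] = -3.371 m/s.
|v| = 3.371 m/s = 3371 mm/s.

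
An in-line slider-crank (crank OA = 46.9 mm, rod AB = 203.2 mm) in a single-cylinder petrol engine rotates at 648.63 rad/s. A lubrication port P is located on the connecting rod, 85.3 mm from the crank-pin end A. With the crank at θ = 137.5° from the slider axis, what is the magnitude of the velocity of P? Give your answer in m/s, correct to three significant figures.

ω = 648.6 rad/s.  Crank-pin speed |V_A| = rω = 30.421 m/s, perpendicular to OA.
Rod angle: sinφ = −(r/L) sinθ ⇒ φ = -8.971°; ω_rod = −rω cosθ/√(L²−r²sin²θ) = +111.74 rad/s.
V_P = V_A + ω_rod × AP, with AP = 0.0853 m along the rod.
Components: V_Px = −rω sinθ − a·ω_rod·sinφ = -19.066 m/s;  V_Py = rω cosθ + a·ω_rod·cosφ = -13.013 m/s.
|V_P| = √(V_Px² + V_Py²) = 23.084 m/s.

23.1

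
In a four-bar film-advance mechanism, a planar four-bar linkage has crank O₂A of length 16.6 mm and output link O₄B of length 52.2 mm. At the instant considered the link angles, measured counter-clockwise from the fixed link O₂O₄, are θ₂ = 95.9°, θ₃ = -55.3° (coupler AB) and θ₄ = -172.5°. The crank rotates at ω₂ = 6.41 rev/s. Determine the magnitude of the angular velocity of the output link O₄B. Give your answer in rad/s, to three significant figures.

ω₂ = 40.28 rad/s (from 6.41 rev/s).
Differentiating the loop-closure r₂e^{iθ₂}+r₃e^{iθ₃}=r₁+r₄e^{iθ₄} gives r₂ω₂e^{iθ₂}+r₃ω₃e^{iθ₃}=r₄ω₄e^{iθ₄}.
Eliminating the other unknown: ω₄ = r₂ω₂ sin(θ₂−θ₃) / [r₄ sin(θ₄−θ₃)].
Numerator sine = +0.48175; denominator sine = -0.88942.
Result = 0.0166·40.28·(+0.48175) / (0.0522·(-0.88942)) = -6.9374 rad/s; magnitude 6.9374 rad/s.

6.94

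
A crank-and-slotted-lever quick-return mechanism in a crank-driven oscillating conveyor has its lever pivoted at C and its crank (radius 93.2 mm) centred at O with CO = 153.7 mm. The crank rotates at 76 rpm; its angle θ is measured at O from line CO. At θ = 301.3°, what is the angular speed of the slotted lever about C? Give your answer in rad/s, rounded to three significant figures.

ω = 7.959 rad/s (from 76 rpm).
Crank pin A relative to C: A = (d + r cosθ, r sinθ); lever angle φ = atan2(r sinθ, d + r cosθ).
Differentiating tanφ: φ̇ = rω(d cosθ + r)/(d² + r² + 2dr cosθ).
d² + r² + 2dr cosθ = |CA|² = 0.047194 m²;  d cosθ + r = +0.17305 m.
|ω_lever| = |0.0932·7.959·+0.17305| / 0.047194 = 2.7198 rad/s.

2.72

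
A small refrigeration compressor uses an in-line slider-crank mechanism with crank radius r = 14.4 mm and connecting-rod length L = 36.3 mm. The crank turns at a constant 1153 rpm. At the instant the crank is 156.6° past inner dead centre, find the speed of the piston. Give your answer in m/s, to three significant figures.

0.436

ω = 2π·1153/60 = 120.7 rad/s
For an in-line slider-crank, x = r cosθ + √(L² − r² sin²θ), so v = −rω sinθ·[1 + r cosθ/√(L² − r² sin²θ)].
With r = 0.0144 m, L = 0.0363 m, θ = 156.6°: √(L² − r² sin²θ) = 0.035847 m.
v = −0.0144·120.7·0.39715·[1 + 0.0144·-0.91775/0.035847] = -0.43594 m/s.
|v| = 0.43594 m/s.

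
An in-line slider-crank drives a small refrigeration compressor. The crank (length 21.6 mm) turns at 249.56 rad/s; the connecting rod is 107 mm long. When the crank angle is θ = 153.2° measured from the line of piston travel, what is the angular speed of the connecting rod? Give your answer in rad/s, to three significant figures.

ω = 249.6 rad/s
The rod makes angle φ with the slider axis where L sinφ = r sinθ; differentiating, L cosφ·φ̇ = r ω cosθ.
L cosφ = √(L² − r² sin²θ) = 0.10656 m.
|ω_rod| = r ω |cosθ| / √(L² − r² sin²θ) = 0.0216·249.6·0.89259/0.10656 = 45.155 rad/s.

45.2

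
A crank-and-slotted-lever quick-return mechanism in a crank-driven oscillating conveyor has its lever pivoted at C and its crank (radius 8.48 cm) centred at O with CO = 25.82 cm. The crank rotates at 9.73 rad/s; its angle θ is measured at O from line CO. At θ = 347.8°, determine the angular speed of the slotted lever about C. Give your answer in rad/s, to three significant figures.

ω = 9.73 rad/s
Crank pin A relative to C: A = (d + r cosθ, r sinθ); lever angle φ = atan2(r sinθ, d + r cosθ).
Differentiating tanφ: φ̇ = rω(d cosθ + r)/(d² + r² + 2dr cosθ).
d² + r² + 2dr cosθ = |CA|² = 0.11666 m²;  d cosθ + r = +0.33717 m.
|ω_lever| = |0.0848·9.73·+0.33717| / 0.11666 = 2.3847 rad/s.

2.38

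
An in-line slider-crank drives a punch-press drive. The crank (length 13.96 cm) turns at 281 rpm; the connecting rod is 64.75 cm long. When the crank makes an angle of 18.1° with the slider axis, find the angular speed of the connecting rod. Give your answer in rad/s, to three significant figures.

6.04

ω = 29.43 rad/s (converted from 281 rpm).
The rod makes angle φ with the slider axis where L sinφ = r sinθ; differentiating, L cosφ·φ̇ = r ω cosθ.
L cosφ = √(L² − r² sin²θ) = 0.64605 m.
|ω_rod| = r ω |cosθ| / √(L² − r² sin²θ) = 0.1396·29.43·0.95052/0.64605 = 6.0439 rad/s.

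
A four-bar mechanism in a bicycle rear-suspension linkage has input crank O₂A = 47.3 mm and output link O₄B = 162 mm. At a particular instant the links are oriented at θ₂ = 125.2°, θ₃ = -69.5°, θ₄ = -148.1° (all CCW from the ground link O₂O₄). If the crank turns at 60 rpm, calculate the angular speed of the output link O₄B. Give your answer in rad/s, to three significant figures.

0.475

ω₂ = 6.283 rad/s (from 60 rpm).
Differentiating the loop-closure r₂e^{iθ₂}+r₃e^{iθ₃}=r₁+r₄e^{iθ₄} gives r₂ω₂e^{iθ₂}+r₃ω₃e^{iθ₃}=r₄ω₄e^{iθ₄}.
Eliminating the other unknown: ω₄ = r₂ω₂ sin(θ₂−θ₃) / [r₄ sin(θ₄−θ₃)].
Numerator sine = -0.25376; denominator sine = -0.98027.
Result = 0.0473·6.283·(-0.25376) / (0.162·(-0.98027)) = +0.4749 rad/s; magnitude 0.4749 rad/s.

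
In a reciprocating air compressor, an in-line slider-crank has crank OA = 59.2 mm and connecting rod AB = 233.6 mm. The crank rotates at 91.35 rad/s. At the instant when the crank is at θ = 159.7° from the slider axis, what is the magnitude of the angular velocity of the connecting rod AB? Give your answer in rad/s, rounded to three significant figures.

ω = 91.35 rad/s
The rod makes angle φ with the slider axis where L sinφ = r sinθ; differentiating, L cosφ·φ̇ = r ω cosθ.
L cosφ = √(L² − r² sin²θ) = 0.2327 m.
|ω_rod| = r ω |cosθ| / √(L² − r² sin²θ) = 0.0592·91.35·0.93789/0.2327 = 21.797 rad/s.

21.8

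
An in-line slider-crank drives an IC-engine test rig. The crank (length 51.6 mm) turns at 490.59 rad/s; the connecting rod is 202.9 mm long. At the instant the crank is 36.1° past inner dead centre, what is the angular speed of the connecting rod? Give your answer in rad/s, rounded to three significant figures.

ω = 490.6 rad/s
The rod makes angle φ with the slider axis where L sinφ = r sinθ; differentiating, L cosφ·φ̇ = r ω cosθ.
L cosφ = √(L² − r² sin²θ) = 0.20061 m.
|ω_rod| = r ω |cosθ| / √(L² − r² sin²θ) = 0.0516·490.6·0.80799/0.20061 = 101.96 rad/s.

102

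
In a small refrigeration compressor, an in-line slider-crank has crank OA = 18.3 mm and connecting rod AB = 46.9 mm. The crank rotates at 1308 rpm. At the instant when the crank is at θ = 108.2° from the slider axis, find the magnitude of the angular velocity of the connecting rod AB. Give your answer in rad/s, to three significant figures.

18.0

ω = 137 rad/s (converted from 1308 rpm).
The rod makes angle φ with the slider axis where L sinφ = r sinθ; differentiating, L cosφ·φ̇ = r ω cosθ.
L cosφ = √(L² − r² sin²θ) = 0.043559 m.
|ω_rod| = r ω |cosθ| / √(L² − r² sin²θ) = 0.0183·137·0.31233/0.043559 = 17.973 rad/s.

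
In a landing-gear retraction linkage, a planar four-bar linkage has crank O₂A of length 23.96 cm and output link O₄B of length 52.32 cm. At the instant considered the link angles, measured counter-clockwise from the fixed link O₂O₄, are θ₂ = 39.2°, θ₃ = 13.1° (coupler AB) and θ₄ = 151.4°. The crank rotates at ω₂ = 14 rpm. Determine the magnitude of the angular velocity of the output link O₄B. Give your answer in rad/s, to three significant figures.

0.444

ω₂ = 1.466 rad/s (from 14 rpm).
Differentiating the loop-closure r₂e^{iθ₂}+r₃e^{iθ₃}=r₁+r₄e^{iθ₄} gives r₂ω₂e^{iθ₂}+r₃ω₃e^{iθ₃}=r₄ω₄e^{iθ₄}.
Eliminating the other unknown: ω₄ = r₂ω₂ sin(θ₂−θ₃) / [r₄ sin(θ₄−θ₃)].
Numerator sine = +0.43994; denominator sine = +0.66523.
Result = 0.2396·1.466·(+0.43994) / (0.5232·(+0.66523)) = +0.44401 rad/s; magnitude 0.44401 rad/s.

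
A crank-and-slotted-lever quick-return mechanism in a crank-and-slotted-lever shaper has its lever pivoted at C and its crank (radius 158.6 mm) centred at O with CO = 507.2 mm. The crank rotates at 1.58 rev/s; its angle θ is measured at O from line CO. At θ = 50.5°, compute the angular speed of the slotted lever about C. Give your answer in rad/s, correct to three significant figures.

1.97

ω = 9.927 rad/s (from 1.58 rev/s).
Crank pin A relative to C: A = (d + r cosθ, r sinθ); lever angle φ = atan2(r sinθ, d + r cosθ).
Differentiating tanφ: φ̇ = rω(d cosθ + r)/(d² + r² + 2dr cosθ).
d² + r² + 2dr cosθ = |CA|² = 0.384741 m²;  d cosθ + r = +0.48122 m.
|ω_lever| = |0.1586·9.927·+0.48122| / 0.384741 = 1.9693 rad/s.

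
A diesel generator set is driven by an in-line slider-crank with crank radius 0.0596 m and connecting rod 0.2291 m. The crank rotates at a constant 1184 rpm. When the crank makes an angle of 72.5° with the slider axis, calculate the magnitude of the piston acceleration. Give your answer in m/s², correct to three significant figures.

ω = 2π·1184/60 = 124 rad/s
x(θ) = r cosθ + √(L² − r² sin²θ); with ω constant, a = ω²·d²x/dθ².
d²x/dθ² = −r cosθ − r²(cos2θ)/√u − r⁴ sin²2θ/(4u^{3/2}),  u = L² − r² sin²θ = 0.0492559 m².
Substituting r = 0.0596 m, L = 0.2291 m, θ = 72.5°: d²x/dθ² = -0.0049062 m.
a = ω²·d²x/dθ² = (124)²·(-0.0049062) = -75.424 m/s²;  |a| = 75.424 m/s².

75.4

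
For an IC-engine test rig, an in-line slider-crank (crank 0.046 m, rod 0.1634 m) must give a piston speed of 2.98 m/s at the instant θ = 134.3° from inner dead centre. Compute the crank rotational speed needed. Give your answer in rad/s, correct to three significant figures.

113

For an in-line slider-crank, |v_piston| = rω|sinθ|·[1 + r cosθ/√(L² − r² sin²θ)].
With r = 0.046 m, L = 0.1634 m, θ = 134.3°: the bracketed kinematic factor |dx/dθ| = 0.026313 m.
ω = v/|dx/dθ| = 2.98/0.026313 = 113.25 rad/s.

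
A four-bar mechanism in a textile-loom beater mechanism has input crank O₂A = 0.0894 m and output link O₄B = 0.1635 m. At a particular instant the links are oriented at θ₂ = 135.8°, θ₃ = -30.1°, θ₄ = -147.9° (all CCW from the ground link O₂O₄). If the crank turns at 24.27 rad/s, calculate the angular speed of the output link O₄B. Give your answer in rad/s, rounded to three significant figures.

3.65

ω₂ = 24.27 rad/s
Differentiating the loop-closure r₂e^{iθ₂}+r₃e^{iθ₃}=r₁+r₄e^{iθ₄} gives r₂ω₂e^{iθ₂}+r₃ω₃e^{iθ₃}=r₄ω₄e^{iθ₄}.
Eliminating the other unknown: ω₄ = r₂ω₂ sin(θ₂−θ₃) / [r₄ sin(θ₄−θ₃)].
Numerator sine = +0.24362; denominator sine = -0.88458.
Result = 0.0894·24.27·(+0.24362) / (0.1635·(-0.88458)) = -3.6547 rad/s; magnitude 3.6547 rad/s.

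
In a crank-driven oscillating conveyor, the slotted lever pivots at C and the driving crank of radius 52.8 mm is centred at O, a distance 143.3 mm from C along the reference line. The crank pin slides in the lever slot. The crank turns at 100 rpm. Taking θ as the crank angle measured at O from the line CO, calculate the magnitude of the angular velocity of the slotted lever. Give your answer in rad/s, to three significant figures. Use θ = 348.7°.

ω = 10.47 rad/s (from 100 rpm).
Crank pin A relative to C: A = (d + r cosθ, r sinθ); lever angle φ = atan2(r sinθ, d + r cosθ).
Differentiating tanφ: φ̇ = rω(d cosθ + r)/(d² + r² + 2dr cosθ).
d² + r² + 2dr cosθ = |CA|² = 0.0381619 m²;  d cosθ + r = +0.19332 m.
|ω_lever| = |0.0528·10.47·+0.19332| / 0.0381619 = 2.801 rad/s.

2.80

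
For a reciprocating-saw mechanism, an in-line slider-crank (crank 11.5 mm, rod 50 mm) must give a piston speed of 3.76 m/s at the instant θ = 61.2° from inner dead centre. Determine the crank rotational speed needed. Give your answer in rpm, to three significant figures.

3200

For an in-line slider-crank, |v_piston| = rω|sinθ|·[1 + r cosθ/√(L² − r² sin²θ)].
With r = 0.0115 m, L = 0.05 m, θ = 61.2°: the bracketed kinematic factor |dx/dθ| = 0.011218 m.
ω = v/|dx/dθ| = 3.76/0.011218 = 335.19 rad/s.
N = 60ω/(2π) = 3200.8 rpm.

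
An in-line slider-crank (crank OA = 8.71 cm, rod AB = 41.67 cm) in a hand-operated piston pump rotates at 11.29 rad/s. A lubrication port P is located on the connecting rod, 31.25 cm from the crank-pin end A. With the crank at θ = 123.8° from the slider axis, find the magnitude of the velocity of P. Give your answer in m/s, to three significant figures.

0.757

ω = 11.29 rad/s.  Crank-pin speed |V_A| = rω = 0.98336 m/s, perpendicular to OA.
Rod angle: sinφ = −(r/L) sinθ ⇒ φ = -10.003°; ω_rod = −rω cosθ/√(L²−r²sin²θ) = +1.333 rad/s.
V_P = V_A + ω_rod × AP, with AP = 0.3125 m along the rod.
Components: V_Px = −rω sinθ − a·ω_rod·sinφ = -0.7448 m/s;  V_Py = rω cosθ + a·ω_rod·cosφ = -0.13679 m/s.
|V_P| = √(V_Px² + V_Py²) = 0.75726 m/s.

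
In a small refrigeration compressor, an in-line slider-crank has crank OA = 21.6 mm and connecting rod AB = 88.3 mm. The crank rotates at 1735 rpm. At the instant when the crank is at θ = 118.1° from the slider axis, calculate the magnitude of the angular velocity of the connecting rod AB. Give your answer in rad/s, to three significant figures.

21.4

ω = 181.7 rad/s (converted from 1735 rpm).
The rod makes angle φ with the slider axis where L sinφ = r sinθ; differentiating, L cosφ·φ̇ = r ω cosθ.
L cosφ = √(L² − r² sin²θ) = 0.08622 m.
|ω_rod| = r ω |cosθ| / √(L² − r² sin²θ) = 0.0216·181.7·0.47101/0.08622 = 21.439 rad/s.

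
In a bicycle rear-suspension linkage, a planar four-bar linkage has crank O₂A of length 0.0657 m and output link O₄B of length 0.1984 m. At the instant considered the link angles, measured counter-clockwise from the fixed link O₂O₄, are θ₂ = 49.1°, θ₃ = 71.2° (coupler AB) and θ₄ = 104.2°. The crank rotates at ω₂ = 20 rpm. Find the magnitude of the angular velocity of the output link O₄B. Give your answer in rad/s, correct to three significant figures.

0.479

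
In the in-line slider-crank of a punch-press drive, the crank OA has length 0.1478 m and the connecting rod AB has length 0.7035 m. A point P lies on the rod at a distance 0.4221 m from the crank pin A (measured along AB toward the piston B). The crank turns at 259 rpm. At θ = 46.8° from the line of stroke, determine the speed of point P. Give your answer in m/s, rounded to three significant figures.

ω = 27.12 rad/s.  Crank-pin speed |V_A| = rω = 4.0087 m/s, perpendicular to OA.
Rod angle: sinφ = −(r/L) sinθ ⇒ φ = -8.810°; ω_rod = −rω cosθ/√(L²−r²sin²θ) = -3.9473 rad/s.
V_P = V_A + ω_rod × AP, with AP = 0.4221 m along the rod.
Components: V_Px = −rω sinθ − a·ω_rod·sinφ = -3.1774 m/s;  V_Py = rω cosθ + a·ω_rod·cosφ = +1.0977 m/s.
|V_P| = √(V_Px² + V_Py²) = 3.3616 m/s.

3.36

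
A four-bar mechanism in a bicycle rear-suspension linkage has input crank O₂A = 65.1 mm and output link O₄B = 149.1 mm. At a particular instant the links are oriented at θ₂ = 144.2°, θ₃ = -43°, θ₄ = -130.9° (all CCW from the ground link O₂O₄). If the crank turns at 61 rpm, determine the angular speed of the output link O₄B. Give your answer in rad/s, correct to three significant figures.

0.350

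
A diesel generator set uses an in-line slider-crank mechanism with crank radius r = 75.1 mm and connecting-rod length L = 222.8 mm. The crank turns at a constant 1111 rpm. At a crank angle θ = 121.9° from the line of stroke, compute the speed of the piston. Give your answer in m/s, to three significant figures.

ω = 2π·1111/60 = 116.3 rad/s
For an in-line slider-crank, x = r cosθ + √(L² − r² sin²θ), so v = −rω sinθ·[1 + r cosθ/√(L² − r² sin²θ)].
With r = 0.0751 m, L = 0.2228 m, θ = 121.9°: √(L² − r² sin²θ) = 0.21348 m.
v = −0.0751·116.3·0.84897·[1 + 0.0751·-0.52844/0.21348] = -6.0389 m/s.
|v| = 6.0389 m/s.

6.04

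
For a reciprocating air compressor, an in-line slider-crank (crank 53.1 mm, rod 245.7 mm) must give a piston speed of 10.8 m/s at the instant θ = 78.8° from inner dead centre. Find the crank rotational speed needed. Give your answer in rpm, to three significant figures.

For an in-line slider-crank, |v_piston| = rω|sinθ|·[1 + r cosθ/√(L² − r² sin²θ)].
With r = 0.0531 m, L = 0.2457 m, θ = 78.8°: the bracketed kinematic factor |dx/dθ| = 0.054326 m.
ω = v/|dx/dθ| = 10.8/0.054326 = 198.8 rad/s.
N = 60ω/(2π) = 1898.4 rpm.

1900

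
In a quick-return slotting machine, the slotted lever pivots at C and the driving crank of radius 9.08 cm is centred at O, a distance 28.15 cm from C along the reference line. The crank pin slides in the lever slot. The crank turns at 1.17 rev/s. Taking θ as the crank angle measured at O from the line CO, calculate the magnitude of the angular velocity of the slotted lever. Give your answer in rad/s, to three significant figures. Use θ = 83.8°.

0.870

ω = 7.351 rad/s (from 1.17 rev/s).
Crank pin A relative to C: A = (d + r cosθ, r sinθ); lever angle φ = atan2(r sinθ, d + r cosθ).
Differentiating tanφ: φ̇ = rω(d cosθ + r)/(d² + r² + 2dr cosθ).
d² + r² + 2dr cosθ = |CA|² = 0.0930079 m²;  d cosθ + r = +0.1212 m.
|ω_lever| = |0.0908·7.351·+0.1212| / 0.0930079 = 0.86984 rad/s.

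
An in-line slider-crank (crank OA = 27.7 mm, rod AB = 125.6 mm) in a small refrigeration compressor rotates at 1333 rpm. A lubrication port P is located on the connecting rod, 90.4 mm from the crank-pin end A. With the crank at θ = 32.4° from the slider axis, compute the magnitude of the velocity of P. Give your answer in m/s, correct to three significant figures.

ω = 139.6 rad/s.  Crank-pin speed |V_A| = rω = 3.8667 m/s, perpendicular to OA.
Rod angle: sinφ = −(r/L) sinθ ⇒ φ = -6.787°; ω_rod = −rω cosθ/√(L²−r²sin²θ) = -26.177 rad/s.
V_P = V_A + ω_rod × AP, with AP = 0.0904 m along the rod.
Components: V_Px = −rω sinθ − a·ω_rod·sinφ = -2.3515 m/s;  V_Py = rω cosθ + a·ω_rod·cosφ = +0.91496 m/s.
|V_P| = √(V_Px² + V_Py²) = 2.5232 m/s.

2.52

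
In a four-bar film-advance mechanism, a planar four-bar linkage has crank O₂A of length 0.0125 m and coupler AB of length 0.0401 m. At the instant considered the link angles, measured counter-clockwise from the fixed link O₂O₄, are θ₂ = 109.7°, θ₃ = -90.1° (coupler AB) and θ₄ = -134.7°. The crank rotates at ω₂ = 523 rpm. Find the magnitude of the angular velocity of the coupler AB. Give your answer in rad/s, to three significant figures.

21.9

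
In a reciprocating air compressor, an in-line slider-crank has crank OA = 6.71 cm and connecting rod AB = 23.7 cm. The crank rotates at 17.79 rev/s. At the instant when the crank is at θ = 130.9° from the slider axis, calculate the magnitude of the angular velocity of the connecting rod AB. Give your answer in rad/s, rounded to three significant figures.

ω = 111.8 rad/s (converted from 17.79 rev/s).
The rod makes angle φ with the slider axis where L sinφ = r sinθ; differentiating, L cosφ·φ̇ = r ω cosθ.
L cosφ = √(L² − r² sin²θ) = 0.23151 m.
|ω_rod| = r ω |cosθ| / √(L² − r² sin²θ) = 0.0671·111.8·0.65474/0.23151 = 21.212 rad/s.

21.2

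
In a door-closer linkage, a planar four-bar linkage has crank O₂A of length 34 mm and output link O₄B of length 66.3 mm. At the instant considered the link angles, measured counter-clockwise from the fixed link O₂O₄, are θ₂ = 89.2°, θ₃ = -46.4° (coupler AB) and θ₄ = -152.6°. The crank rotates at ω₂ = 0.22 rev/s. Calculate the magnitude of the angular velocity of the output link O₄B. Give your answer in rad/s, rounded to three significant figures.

ω₂ = 1.382 rad/s (from 0.22 rev/s).
Differentiating the loop-closure r₂e^{iθ₂}+r₃e^{iθ₃}=r₁+r₄e^{iθ₄} gives r₂ω₂e^{iθ₂}+r₃ω₃e^{iθ₃}=r₄ω₄e^{iθ₄}.
Eliminating the other unknown: ω₄ = r₂ω₂ sin(θ₂−θ₃) / [r₄ sin(θ₄−θ₃)].
Numerator sine = +0.69966; denominator sine = -0.96029.
Result = 0.034·1.382·(+0.69966) / (0.0663·(-0.96029)) = -0.51648 rad/s; magnitude 0.51648 rad/s.

0.516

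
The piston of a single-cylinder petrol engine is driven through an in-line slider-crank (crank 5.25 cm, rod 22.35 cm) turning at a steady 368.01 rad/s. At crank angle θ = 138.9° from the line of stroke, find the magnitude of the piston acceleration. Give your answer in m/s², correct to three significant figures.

ω = 368 rad/s
x(θ) = r cosθ + √(L² − r² sin²θ); with ω constant, a = ω²·d²x/dθ².
d²x/dθ² = −r cosθ − r²(cos2θ)/√u − r⁴ sin²2θ/(4u^{3/2}),  u = L² − r² sin²θ = 0.0487612 m².
Substituting r = 0.0525 m, L = 0.2235 m, θ = 138.9°: d²x/dθ² = +0.037695 m.
a = ω²·d²x/dθ² = (368)²·(+0.037695) = +5105.1 m/s²;  |a| = 5105.1 m/s².

5110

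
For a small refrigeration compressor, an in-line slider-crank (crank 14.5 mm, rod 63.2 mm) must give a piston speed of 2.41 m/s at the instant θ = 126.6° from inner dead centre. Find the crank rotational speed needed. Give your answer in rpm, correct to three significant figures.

For an in-line slider-crank, |v_piston| = rω|sinθ|·[1 + r cosθ/√(L² − r² sin²θ)].
With r = 0.0145 m, L = 0.0632 m, θ = 126.6°: the bracketed kinematic factor |dx/dθ| = 0.010021 m.
ω = v/|dx/dθ| = 2.41/0.010021 = 240.5 rad/s.
N = 60ω/(2π) = 2296.6 rpm.

2300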